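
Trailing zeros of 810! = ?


floor(810/5) = 162
floor(810/25) = 32
floor(810/125) = 6
floor(810/625) = 1
Total = 201

201 trailing zeros


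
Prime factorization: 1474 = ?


1474 / 2 = 737
737 / 11 = 67
67 / 67 = 1
1474 = 2 × 11 × 67


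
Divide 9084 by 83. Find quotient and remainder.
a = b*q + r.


9084 = 83 * 109 + 37
Check: 9047 + 37 = 9084

q = 109, r = 37


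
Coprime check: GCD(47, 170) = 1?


Euclidean algorithm:
170 = 3 * 47 + 29
47 = 1 * 29 + 18
29 = 1 * 18 + 11
18 = 1 * 11 + 7
11 = 1 * 7 + 4
7 = 1 * 4 + 3
4 = 1 * 3 + 1
3 = 3 * 1 + 0
GCD(47, 170) = 1

Yes, coprime (GCD = 1)


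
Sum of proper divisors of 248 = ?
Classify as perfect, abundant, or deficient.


Proper divisors: 1, 2, 4, 8, 31, 62, 124
Sum = 1 + 2 + 4 + 8 + 31 + 62 + 124 = 232
232 < 248 → deficient

s(248) = 232 (deficient)


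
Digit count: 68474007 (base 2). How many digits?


68474007 in base 2 = 100000101001101010010010111
Number of digits = 27

27 digits (base 2)


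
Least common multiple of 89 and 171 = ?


GCD(89, 171) = 1
LCM = 89*171/1 = 15219/1 = 15219

LCM = 15219


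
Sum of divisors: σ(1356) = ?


Divisors of 1356: 1, 2, 3, 4, 6, 12, 113, 226, 339, 452, 678, 1356
Sum = 1 + 2 + 3 + 4 + 6 + 12 + 113 + 226 + 339 + 452 + 678 + 1356 = 3192

σ(1356) = 3192


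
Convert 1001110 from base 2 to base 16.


1001110 (base 2) = 78 (decimal)
78 (decimal) = 4E (base 16)


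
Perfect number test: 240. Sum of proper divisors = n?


Proper divisors of 240: 1, 2, 3, 4, 5, 6, 8, 10, 12, 15, 16, 20, 24, 30, 40, 48, 60, 80, 120
Sum = 1 + 2 + 3 + 4 + 5 + 6 + 8 + 10 + 12 + 15 + 16 + 20 + 24 + 30 + 40 + 48 + 60 + 80 + 120 = 504

No, 240 is not perfect (504 ≠ 240)


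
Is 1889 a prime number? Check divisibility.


Check divisors up to sqrt(1889) = 43.4626
No divisors found.
1889 is prime.

Yes, 1889 is prime


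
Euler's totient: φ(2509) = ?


2509 = 13 × 193
Prime factors: 13, 193
φ(2509) = 2509 × (1-1/13) × (1-1/193)
= 2509 × 12/13 × 192/193 = 2304

φ(2509) = 2304


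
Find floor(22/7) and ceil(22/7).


22/7 = 3.1429
floor = 3
ceil = 4

floor = 3, ceil = 4


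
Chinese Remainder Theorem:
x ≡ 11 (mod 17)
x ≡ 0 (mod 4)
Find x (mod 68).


M = 17*4 = 68
M1 = M/17 = 4, M2 = M/4 = 17
M1^(-1) mod 17 = 13, M2^(-1) mod 4 = 1
x = 11*4*13 + 0*17*1 = 572
572 mod 68 = 28
Check: 28 mod 17 = 11 ✓, 28 mod 4 = 0 ✓

x ≡ 28 (mod 68)


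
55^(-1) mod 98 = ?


Use the extended Euclidean algorithm on (98, 55); each row r = 98*s + 55*t:
r=98, s=1, t=0
r=55, s=0, t=1
q=1: r=43, s=1, t=-1   [98*(1) + 55*(-1) = 43]
q=1: r=12, s=-1, t=2   [98*(-1) + 55*(2) = 12]
q=3: r=7, s=4, t=-7   [98*(4) + 55*(-7) = 7]
q=1: r=5, s=-5, t=9   [98*(-5) + 55*(9) = 5]
q=1: r=2, s=9, t=-16   [98*(9) + 55*(-16) = 2]
q=2: r=1, s=-23, t=41   [98*(-23) + 55*(41) = 1]
q=2: r=0, s=55, t=-98   [98*(55) + 55*(-98) = 0]
GCD = 1 with t = 41, so 55*(41) ≡ 1 (mod 98)
Inverse = 41 mod 98 = 41
Check: 55 * 41 = 2255 ≡ 1 (mod 98)

55^(-1) ≡ 41 (mod 98)


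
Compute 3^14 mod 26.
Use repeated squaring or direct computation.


3^1 mod 26 = 3
3^2 mod 26 = 9
3^3 mod 26 = 1
3^4 mod 26 = 3
3^5 mod 26 = 9
3^6 mod 26 = 1
3^7 mod 26 = 3
3^8 mod 26 = 9
3^9 mod 26 = 1
3^10 mod 26 = 3
3^11 mod 26 = 9
3^12 mod 26 = 1
3^13 mod 26 = 3
3^14 mod 26 = 9


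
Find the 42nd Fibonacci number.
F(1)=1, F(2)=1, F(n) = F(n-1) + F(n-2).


Sequence: 1, 1, 2, 3, 5, 8, 13, 21, 34, 55, 89, 144, 233, 377, 610, 987, 1597, 2584, 4181, 6765, 10946, 17711, 28657, 46368, 75025, 121393, 196418, 317811, 514229, 832040, 1346269, 2178309, 3524578, 5702887, 9227465, 14930352, 24157817, 39088169, 63245986, 102334155, 165580141, 267914296
F(42) = 267914296


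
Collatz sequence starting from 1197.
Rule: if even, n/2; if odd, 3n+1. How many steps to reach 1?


1197 → 3592 → 1796 → 898 → 449 → 1348 → 674 → 337 → 1012 → 506 → 253 → 760 → 380 → 190 → 95 → 286 → 143 → 430 → 215 → 646 → 323 → 970 → 485 → 1456 → 728 → 364 → 182 → 91 → 274 → 137 → 412 → 206 → 103 → 310 → 155 → 466 → 233 → 700 → 350 → 175 → 526 → 263 → 790 → 395 → 1186 → 593 → 1780 → 890 → 445 → 1336 → 668 → 334 → 167 → 502 → 251 → 754 → 377 → 1132 → 566 → 283 → 850 → 425 → 1276 → 638 → 319 → 958 → 479 → 1438 → 719 → 2158 → 1079 → 3238 → 1619 → 4858 → 2429 → 7288 → 3644 → 1822 → 911 → 2734 → 1367 → 4102 → 2051 → 6154 → 3077 → 9232 → 4616 → 2308 → 1154 → 577 → 1732 → 866 → 433 → 1300 → 650 → 325 → 976 → 488 → 244 → 122 → 61 → 184 → 92 → 46 → 23 → 70 → 35 → 106 → 53 → 160 → 80 → 40 → 20 → 10 → 5 → 16 → 8 → 4 → 2 → 1
Total steps = 119

119 steps


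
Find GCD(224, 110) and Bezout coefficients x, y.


Tabular extended Euclidean (each row: r = 224*s + 110*t):
r=224, s=1, t=0
r=110, s=0, t=1
q=2: r=4, s=1, t=-2   [224*(1) + 110*(-2) = 4]
q=27: r=2, s=-27, t=55   [224*(-27) + 110*(55) = 2]
q=2: r=0, s=55, t=-112   [224*(55) + 110*(-112) = 0]
GCD = 2; from the row with r=2: x=-27, y=55
Check: 224*(-27) + 110*(55) = -6048 + 6050 = 2

GCD = 2, x = -27, y = 55


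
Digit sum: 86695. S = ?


8 + 6 + 6 + 9 + 5 = 34


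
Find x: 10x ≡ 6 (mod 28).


GCD(10, 28) = 2 divides 6
Divide: 5x ≡ 3 (mod 14)
x ≡ 9 (mod 14)


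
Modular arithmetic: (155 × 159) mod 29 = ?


155 × 159 = 24645
24645 mod 29 = 24


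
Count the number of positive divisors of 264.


264 = 2^3 × 3^1 × 11^1
d(264) = (3+1) × (1+1) × (1+1) = 16

16 divisors


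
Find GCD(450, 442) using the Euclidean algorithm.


450 = 1 * 442 + 8
442 = 55 * 8 + 2
8 = 4 * 2 + 0
GCD = 2


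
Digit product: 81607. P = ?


8 × 1 × 6 × 0 × 7 = 0


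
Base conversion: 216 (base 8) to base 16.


216 (base 8) = 142 (decimal)
142 (decimal) = 8E (base 16)


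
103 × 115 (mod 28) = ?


103 × 115 = 11845
11845 mod 28 = 1


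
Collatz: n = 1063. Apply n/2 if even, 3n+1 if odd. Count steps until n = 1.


1063 → 3190 → 1595 → 4786 → 2393 → 7180 → 3590 → 1795 → 5386 → 2693 → 8080 → 4040 → 2020 → 1010 → 505 → 1516 → 758 → 379 → 1138 → 569 → 1708 → 854 → 427 → 1282 → 641 → 1924 → 962 → 481 → 1444 → 722 → 361 → 1084 → 542 → 271 → 814 → 407 → 1222 → 611 → 1834 → 917 → 2752 → 1376 → 688 → 344 → 172 → 86 → 43 → 130 → 65 → 196 → 98 → 49 → 148 → 74 → 37 → 112 → 56 → 28 → 14 → 7 → 22 → 11 → 34 → 17 → 52 → 26 → 13 → 40 → 20 → 10 → 5 → 16 → 8 → 4 → 2 → 1
Total steps = 75

75 steps


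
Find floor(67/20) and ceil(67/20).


67/20 = 3.3500
floor = 3
ceil = 4

floor = 3, ceil = 4


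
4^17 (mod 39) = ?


4^1 mod 39 = 4
4^2 mod 39 = 16
4^3 mod 39 = 25
4^4 mod 39 = 22
4^5 mod 39 = 10
4^6 mod 39 = 1
4^7 mod 39 = 4
4^8 mod 39 = 16
4^9 mod 39 = 25
4^10 mod 39 = 22
4^11 mod 39 = 10
4^12 mod 39 = 1
4^13 mod 39 = 4
4^14 mod 39 = 16
4^15 mod 39 = 25
4^16 mod 39 = 22
4^17 mod 39 = 10


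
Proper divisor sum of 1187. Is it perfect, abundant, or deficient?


Proper divisors: 1
Sum = 1 = 1
1 < 1187 → deficient

s(1187) = 1 (deficient)


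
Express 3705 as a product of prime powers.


3705 / 3 = 1235
1235 / 5 = 247
247 / 13 = 19
19 / 19 = 1
3705 = 3 × 5 × 13 × 19


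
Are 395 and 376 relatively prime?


Euclidean algorithm:
395 = 1 * 376 + 19
376 = 19 * 19 + 15
19 = 1 * 15 + 4
15 = 3 * 4 + 3
4 = 1 * 3 + 1
3 = 3 * 1 + 0
GCD(395, 376) = 1

Yes, coprime (GCD = 1)


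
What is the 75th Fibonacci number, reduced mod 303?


F(k) mod 303 for k=1..75:
1, 1, 2, 3, 5, 8, 13, 21, 34, 55, 89, 144, 233, 74, 4, 78, 82, 160, 242, 99, 38, 137, 175, 9, 184, 193, 74, 267, 38, 2, 40, 42, 82, 124, 206, 27, 233, 260, 190, 147, 34, 181, 215, 93, 5, 98, 103, 201, 1, 202, 203, 102, 2, 104, 106, 210, 13, 223, 236, 156, 89, 245, 31, 276, 4, 280, 284, 261, 242, 200, 139, 36, 175, 211, 83
F(75) mod 303 = 83


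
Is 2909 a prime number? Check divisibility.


Check divisors up to sqrt(2909) = 53.9351
No divisors found.
2909 is prime.

Yes, 2909 is prime


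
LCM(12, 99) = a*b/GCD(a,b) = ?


GCD(12, 99) = 3
LCM = 12*99/3 = 1188/3 = 396

LCM = 396


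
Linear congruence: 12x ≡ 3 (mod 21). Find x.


GCD(12, 21) = 3 divides 3
Divide: 4x ≡ 1 (mod 7)
x ≡ 2 (mod 7)


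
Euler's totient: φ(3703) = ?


3703 = 7 × 23^2
Prime factors: 7, 23
φ(3703) = 3703 × (1-1/7) × (1-1/23)
= 3703 × 6/7 × 22/23 = 3036

φ(3703) = 3036


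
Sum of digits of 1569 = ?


1 + 5 + 6 + 9 = 21


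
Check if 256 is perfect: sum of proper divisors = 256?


Proper divisors of 256: 1, 2, 4, 8, 16, 32, 64, 128
Sum = 1 + 2 + 4 + 8 + 16 + 32 + 64 + 128 = 255

No, 256 is not perfect (255 ≠ 256)


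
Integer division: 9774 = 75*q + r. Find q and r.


9774 = 75 * 130 + 24
Check: 9750 + 24 = 9774

q = 130, r = 24


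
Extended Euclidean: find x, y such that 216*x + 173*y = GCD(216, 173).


Tabular extended Euclidean (each row: r = 216*s + 173*t):
r=216, s=1, t=0
r=173, s=0, t=1
q=1: r=43, s=1, t=-1   [216*(1) + 173*(-1) = 43]
q=4: r=1, s=-4, t=5   [216*(-4) + 173*(5) = 1]
q=43: r=0, s=173, t=-216   [216*(173) + 173*(-216) = 0]
GCD = 1; from the row with r=1: x=-4, y=5
Check: 216*(-4) + 173*(5) = -864 + 865 = 1

GCD = 1, x = -4, y = 5


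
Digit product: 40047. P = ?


4 × 0 × 0 × 4 × 7 = 0


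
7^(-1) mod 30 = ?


Use the extended Euclidean algorithm on (30, 7); each row r = 30*s + 7*t:
r=30, s=1, t=0
r=7, s=0, t=1
q=4: r=2, s=1, t=-4   [30*(1) + 7*(-4) = 2]
q=3: r=1, s=-3, t=13   [30*(-3) + 7*(13) = 1]
q=2: r=0, s=7, t=-30   [30*(7) + 7*(-30) = 0]
GCD = 1 with t = 13, so 7*(13) ≡ 1 (mod 30)
Inverse = 13 mod 30 = 13
Check: 7 * 13 = 91 ≡ 1 (mod 30)

7^(-1) ≡ 13 (mod 30)


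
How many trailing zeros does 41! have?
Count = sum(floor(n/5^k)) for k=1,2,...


floor(41/5) = 8
floor(41/25) = 1
Total = 9

9 trailing zeros


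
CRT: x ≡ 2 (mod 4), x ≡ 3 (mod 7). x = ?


M = 4*7 = 28
M1 = M/4 = 7, M2 = M/7 = 4
M1^(-1) mod 4 = 3, M2^(-1) mod 7 = 2
x = 2*7*3 + 3*4*2 = 66
66 mod 28 = 10
Check: 10 mod 4 = 2 ✓, 10 mod 7 = 3 ✓

x ≡ 10 (mod 28)


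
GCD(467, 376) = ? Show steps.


467 = 1 * 376 + 91
376 = 4 * 91 + 12
91 = 7 * 12 + 7
12 = 1 * 7 + 5
7 = 1 * 5 + 2
5 = 2 * 2 + 1
2 = 2 * 1 + 0
GCD = 1


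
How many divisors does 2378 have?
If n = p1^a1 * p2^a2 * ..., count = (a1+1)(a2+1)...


2378 = 2^1 × 29^1 × 41^1
d(2378) = (1+1) × (1+1) × (1+1) = 8

8 divisors


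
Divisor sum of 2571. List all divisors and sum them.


Divisors of 2571: 1, 3, 857, 2571
Sum = 1 + 3 + 857 + 2571 = 3432

σ(2571) = 3432


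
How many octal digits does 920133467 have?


920133467 in base 8 = 6666017533
Number of digits = 10

10 digits (base 8)


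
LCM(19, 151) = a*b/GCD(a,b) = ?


GCD(19, 151) = 1
LCM = 19*151/1 = 2869/1 = 2869

LCM = 2869


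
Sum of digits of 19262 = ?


1 + 9 + 2 + 6 + 2 = 20


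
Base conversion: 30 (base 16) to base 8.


30 (base 16) = 48 (decimal)
48 (decimal) = 60 (base 8)


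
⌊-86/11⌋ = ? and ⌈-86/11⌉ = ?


-86/11 = -7.8182
floor = -8
ceil = -7

floor = -8, ceil = -7


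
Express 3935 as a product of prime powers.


3935 / 5 = 787
787 / 787 = 1
3935 = 5 × 787


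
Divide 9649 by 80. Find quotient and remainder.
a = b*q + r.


9649 = 80 * 120 + 49
Check: 9600 + 49 = 9649

q = 120, r = 49


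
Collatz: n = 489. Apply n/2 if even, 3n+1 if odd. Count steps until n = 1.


489 → 1468 → 734 → 367 → 1102 → 551 → 1654 → 827 → 2482 → 1241 → 3724 → 1862 → 931 → 2794 → 1397 → 4192 → 2096 → 1048 → 524 → 262 → 131 → 394 → 197 → 592 → 296 → 148 → 74 → 37 → 112 → 56 → 28 → 14 → 7 → 22 → 11 → 34 → 17 → 52 → 26 → 13 → 40 → 20 → 10 → 5 → 16 → 8 → 4 → 2 → 1
Total steps = 48

48 steps


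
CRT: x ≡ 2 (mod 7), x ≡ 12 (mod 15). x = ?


M = 7*15 = 105
M1 = M/7 = 15, M2 = M/15 = 7
M1^(-1) mod 7 = 1, M2^(-1) mod 15 = 13
x = 2*15*1 + 12*7*13 = 1122
1122 mod 105 = 72
Check: 72 mod 7 = 2 ✓, 72 mod 15 = 12 ✓

x ≡ 72 (mod 105)


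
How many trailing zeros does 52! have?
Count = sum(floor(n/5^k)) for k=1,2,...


floor(52/5) = 10
floor(52/25) = 2
Total = 12

12 trailing zeros


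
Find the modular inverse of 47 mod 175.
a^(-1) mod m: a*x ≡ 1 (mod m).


Use the extended Euclidean algorithm on (175, 47); each row r = 175*s + 47*t:
r=175, s=1, t=0
r=47, s=0, t=1
q=3: r=34, s=1, t=-3   [175*(1) + 47*(-3) = 34]
q=1: r=13, s=-1, t=4   [175*(-1) + 47*(4) = 13]
q=2: r=8, s=3, t=-11   [175*(3) + 47*(-11) = 8]
q=1: r=5, s=-4, t=15   [175*(-4) + 47*(15) = 5]
q=1: r=3, s=7, t=-26   [175*(7) + 47*(-26) = 3]
q=1: r=2, s=-11, t=41   [175*(-11) + 47*(41) = 2]
q=1: r=1, s=18, t=-67   [175*(18) + 47*(-67) = 1]
q=2: r=0, s=-47, t=175   [175*(-47) + 47*(175) = 0]
GCD = 1 with t = -67, so 47*(-67) ≡ 1 (mod 175)
Inverse = -67 mod 175 = 108
Check: 47 * 108 = 5076 ≡ 1 (mod 175)

47^(-1) ≡ 108 (mod 175)


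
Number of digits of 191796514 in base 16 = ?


191796514 in base 16 = B6E9522
Number of digits = 7

7 digits (base 16)


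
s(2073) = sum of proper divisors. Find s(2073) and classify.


Proper divisors: 1, 3, 691
Sum = 1 + 3 + 691 = 695
695 < 2073 → deficient

s(2073) = 695 (deficient)


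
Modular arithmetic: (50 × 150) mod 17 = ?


50 × 150 = 7500
7500 mod 17 = 3


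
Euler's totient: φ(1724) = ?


1724 = 2^2 × 431
Prime factors: 2, 431
φ(1724) = 1724 × (1-1/2) × (1-1/431)
= 1724 × 1/2 × 430/431 = 860

φ(1724) = 860


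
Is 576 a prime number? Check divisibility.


576 / 2 = 288 (exact division)
576 is NOT prime.

No, 576 is not prime


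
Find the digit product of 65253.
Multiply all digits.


6 × 5 × 2 × 5 × 3 = 900


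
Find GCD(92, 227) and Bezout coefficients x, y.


Tabular extended Euclidean (each row: r = 92*s + 227*t):
r=92, s=1, t=0
r=227, s=0, t=1
q=0: r=92, s=1, t=0   [92*(1) + 227*(0) = 92]
q=2: r=43, s=-2, t=1   [92*(-2) + 227*(1) = 43]
q=2: r=6, s=5, t=-2   [92*(5) + 227*(-2) = 6]
q=7: r=1, s=-37, t=15   [92*(-37) + 227*(15) = 1]
q=6: r=0, s=227, t=-92   [92*(227) + 227*(-92) = 0]
GCD = 1; from the row with r=1: x=-37, y=15
Check: 92*(-37) + 227*(15) = -3404 + 3405 = 1

GCD = 1, x = -37, y = 15


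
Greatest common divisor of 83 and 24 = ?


83 = 3 * 24 + 11
24 = 2 * 11 + 2
11 = 5 * 2 + 1
2 = 2 * 1 + 0
GCD = 1


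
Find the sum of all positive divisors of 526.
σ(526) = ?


Divisors of 526: 1, 2, 263, 526
Sum = 1 + 2 + 263 + 526 = 792

σ(526) = 792


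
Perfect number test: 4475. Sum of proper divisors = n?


Proper divisors of 4475: 1, 5, 25, 179, 895
Sum = 1 + 5 + 25 + 179 + 895 = 1105

No, 4475 is not perfect (1105 ≠ 4475)


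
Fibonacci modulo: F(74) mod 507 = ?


F(k) mod 507 for k=1..74:
1, 1, 2, 3, 5, 8, 13, 21, 34, 55, 89, 144, 233, 377, 103, 480, 76, 49, 125, 174, 299, 473, 265, 231, 496, 220, 209, 429, 131, 53, 184, 237, 421, 151, 65, 216, 281, 497, 271, 261, 25, 286, 311, 90, 401, 491, 385, 369, 247, 109, 356, 465, 314, 272, 79, 351, 430, 274, 197, 471, 161, 125, 286, 411, 190, 94, 284, 378, 155, 26, 181, 207, 388, 88
F(74) mod 507 = 88


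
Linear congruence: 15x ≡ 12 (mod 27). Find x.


GCD(15, 27) = 3 divides 12
Divide: 5x ≡ 4 (mod 9)
x ≡ 8 (mod 9)


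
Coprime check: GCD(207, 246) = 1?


Euclidean algorithm:
246 = 1 * 207 + 39
207 = 5 * 39 + 12
39 = 3 * 12 + 3
12 = 4 * 3 + 0
GCD(207, 246) = 3

No, not coprime (GCD = 3)


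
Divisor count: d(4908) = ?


4908 = 2^2 × 3^1 × 409^1
d(4908) = (2+1) × (1+1) × (1+1) = 12

12 divisors


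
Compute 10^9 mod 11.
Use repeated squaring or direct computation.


10^1 mod 11 = 10
10^2 mod 11 = 1
10^3 mod 11 = 10
10^4 mod 11 = 1
10^5 mod 11 = 10
10^6 mod 11 = 1
10^7 mod 11 = 10
10^8 mod 11 = 1
10^9 mod 11 = 10


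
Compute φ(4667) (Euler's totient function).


4667 = 13 × 359
Prime factors: 13, 359
φ(4667) = 4667 × (1-1/13) × (1-1/359)
= 4667 × 12/13 × 358/359 = 4296

φ(4667) = 4296


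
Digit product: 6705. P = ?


6 × 7 × 0 × 5 = 0


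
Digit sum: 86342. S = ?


8 + 6 + 3 + 4 + 2 = 23


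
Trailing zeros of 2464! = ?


floor(2464/5) = 492
floor(2464/25) = 98
floor(2464/125) = 19
floor(2464/625) = 3
Total = 612

612 trailing zeros


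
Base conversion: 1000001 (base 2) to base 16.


1000001 (base 2) = 65 (decimal)
65 (decimal) = 41 (base 16)


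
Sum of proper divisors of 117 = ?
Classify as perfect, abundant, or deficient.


Proper divisors: 1, 3, 9, 13, 39
Sum = 1 + 3 + 9 + 13 + 39 = 65
65 < 117 → deficient

s(117) = 65 (deficient)


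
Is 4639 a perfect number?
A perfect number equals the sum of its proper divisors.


Proper divisors of 4639: 1
Sum = 1 = 1

No, 4639 is not perfect (1 ≠ 4639)


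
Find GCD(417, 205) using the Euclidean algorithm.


417 = 2 * 205 + 7
205 = 29 * 7 + 2
7 = 3 * 2 + 1
2 = 2 * 1 + 0
GCD = 1


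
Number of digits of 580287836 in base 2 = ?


580287836 in base 2 = 100010100101100111110101011100
Number of digits = 30

30 digits (base 2)


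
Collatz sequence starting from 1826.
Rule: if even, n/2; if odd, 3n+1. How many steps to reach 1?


1826 → 913 → 2740 → 1370 → 685 → 2056 → 1028 → 514 → 257 → 772 → 386 → 193 → 580 → 290 → 145 → 436 → 218 → 109 → 328 → 164 → 82 → 41 → 124 → 62 → 31 → 94 → 47 → 142 → 71 → 214 → 107 → 322 → 161 → 484 → 242 → 121 → 364 → 182 → 91 → 274 → 137 → 412 → 206 → 103 → 310 → 155 → 466 → 233 → 700 → 350 → 175 → 526 → 263 → 790 → 395 → 1186 → 593 → 1780 → 890 → 445 → 1336 → 668 → 334 → 167 → 502 → 251 → 754 → 377 → 1132 → 566 → 283 → 850 → 425 → 1276 → 638 → 319 → 958 → 479 → 1438 → 719 → 2158 → 1079 → 3238 → 1619 → 4858 → 2429 → 7288 → 3644 → 1822 → 911 → 2734 → 1367 → 4102 → 2051 → 6154 → 3077 → 9232 → 4616 → 2308 → 1154 → 577 → 1732 → 866 → 433 → 1300 → 650 → 325 → 976 → 488 → 244 → 122 → 61 → 184 → 92 → 46 → 23 → 70 → 35 → 106 → 53 → 160 → 80 → 40 → 20 → 10 → 5 → 16 → 8 → 4 → 2 → 1
Total steps = 130

130 steps


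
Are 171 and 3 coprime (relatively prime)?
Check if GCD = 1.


Euclidean algorithm:
171 = 57 * 3 + 0
GCD(171, 3) = 3

No, not coprime (GCD = 3)


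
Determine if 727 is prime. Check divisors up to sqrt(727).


Check divisors up to sqrt(727) = 26.9629
No divisors found.
727 is prime.

Yes, 727 is prime


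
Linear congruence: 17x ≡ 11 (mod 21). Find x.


GCD(17, 21) = 1, unique solution
a^(-1) mod 21 = 5
x = 5 * 11 mod 21 = 13

x ≡ 13 (mod 21)


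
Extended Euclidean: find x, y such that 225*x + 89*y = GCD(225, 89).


Tabular extended Euclidean (each row: r = 225*s + 89*t):
r=225, s=1, t=0
r=89, s=0, t=1
q=2: r=47, s=1, t=-2   [225*(1) + 89*(-2) = 47]
q=1: r=42, s=-1, t=3   [225*(-1) + 89*(3) = 42]
q=1: r=5, s=2, t=-5   [225*(2) + 89*(-5) = 5]
q=8: r=2, s=-17, t=43   [225*(-17) + 89*(43) = 2]
q=2: r=1, s=36, t=-91   [225*(36) + 89*(-91) = 1]
q=2: r=0, s=-89, t=225   [225*(-89) + 89*(225) = 0]
GCD = 1; from the row with r=1: x=36, y=-91
Check: 225*(36) + 89*(-91) = 8100 - 8099 = 1

GCD = 1, x = 36, y = -91


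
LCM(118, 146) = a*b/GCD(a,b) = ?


GCD(118, 146) = 2
LCM = 118*146/2 = 17228/2 = 8614

LCM = 8614


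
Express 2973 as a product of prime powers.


2973 / 3 = 991
991 / 991 = 1
2973 = 3 × 991


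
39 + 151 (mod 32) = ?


39 + 151 = 190
190 mod 32 = 30


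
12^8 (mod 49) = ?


12^1 mod 49 = 12
12^2 mod 49 = 46
12^3 mod 49 = 13
12^4 mod 49 = 9
12^5 mod 49 = 10
12^6 mod 49 = 22
12^7 mod 49 = 19
12^8 mod 49 = 32


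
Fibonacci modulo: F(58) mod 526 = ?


F(k) mod 526 for k=1..58:
1, 1, 2, 3, 5, 8, 13, 21, 34, 55, 89, 144, 233, 377, 84, 461, 19, 480, 499, 453, 426, 353, 253, 80, 333, 413, 220, 107, 327, 434, 235, 143, 378, 521, 373, 368, 215, 57, 272, 329, 75, 404, 479, 357, 310, 141, 451, 66, 517, 57, 48, 105, 153, 258, 411, 143, 28, 171
F(58) mod 526 = 171


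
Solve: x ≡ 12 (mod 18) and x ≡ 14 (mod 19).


M = 18*19 = 342
M1 = M/18 = 19, M2 = M/19 = 18
M1^(-1) mod 18 = 1, M2^(-1) mod 19 = 18
x = 12*19*1 + 14*18*18 = 4764
4764 mod 342 = 318
Check: 318 mod 18 = 12 ✓, 318 mod 19 = 14 ✓

x ≡ 318 (mod 342)


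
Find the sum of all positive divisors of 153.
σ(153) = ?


Divisors of 153: 1, 3, 9, 17, 51, 153
Sum = 1 + 3 + 9 + 17 + 51 + 153 = 234

σ(153) = 234


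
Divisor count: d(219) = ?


219 = 3^1 × 73^1
d(219) = (1+1) × (1+1) = 4

4 divisors


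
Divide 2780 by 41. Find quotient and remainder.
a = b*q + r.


2780 = 41 * 67 + 33
Check: 2747 + 33 = 2780

q = 67, r = 33


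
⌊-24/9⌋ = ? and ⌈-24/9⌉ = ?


-24/9 = -2.6667
floor = -3
ceil = -2

floor = -3, ceil = -2


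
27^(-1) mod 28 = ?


Use the extended Euclidean algorithm on (28, 27); each row r = 28*s + 27*t:
r=28, s=1, t=0
r=27, s=0, t=1
q=1: r=1, s=1, t=-1   [28*(1) + 27*(-1) = 1]
q=27: r=0, s=-27, t=28   [28*(-27) + 27*(28) = 0]
GCD = 1 with t = -1, so 27*(-1) ≡ 1 (mod 28)
Inverse = -1 mod 28 = 27
Check: 27 * 27 = 729 ≡ 1 (mod 28)

27^(-1) ≡ 27 (mod 28)


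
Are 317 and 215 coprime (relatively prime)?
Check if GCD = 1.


Euclidean algorithm:
317 = 1 * 215 + 102
215 = 2 * 102 + 11
102 = 9 * 11 + 3
11 = 3 * 3 + 2
3 = 1 * 2 + 1
2 = 2 * 1 + 0
GCD(317, 215) = 1

Yes, coprime (GCD = 1)


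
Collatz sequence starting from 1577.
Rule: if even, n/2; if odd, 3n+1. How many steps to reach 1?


1577 → 4732 → 2366 → 1183 → 3550 → 1775 → 5326 → 2663 → 7990 → 3995 → 11986 → 5993 → 17980 → 8990 → 4495 → 13486 → 6743 → 20230 → 10115 → 30346 → 15173 → 45520 → 22760 → 11380 → 5690 → 2845 → 8536 → 4268 → 2134 → 1067 → 3202 → 1601 → 4804 → 2402 → 1201 → 3604 → 1802 → 901 → 2704 → 1352 → 676 → 338 → 169 → 508 → 254 → 127 → 382 → 191 → 574 → 287 → 862 → 431 → 1294 → 647 → 1942 → 971 → 2914 → 1457 → 4372 → 2186 → 1093 → 3280 → 1640 → 820 → 410 → 205 → 616 → 308 → 154 → 77 → 232 → 116 → 58 → 29 → 88 → 44 → 22 → 11 → 34 → 17 → 52 → 26 → 13 → 40 → 20 → 10 → 5 → 16 → 8 → 4 → 2 → 1
Total steps = 91

91 steps


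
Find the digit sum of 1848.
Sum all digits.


1 + 8 + 4 + 8 = 21


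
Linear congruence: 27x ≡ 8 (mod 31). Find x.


GCD(27, 31) = 1, unique solution
a^(-1) mod 31 = 23
x = 23 * 8 mod 31 = 29

x ≡ 29 (mod 31)


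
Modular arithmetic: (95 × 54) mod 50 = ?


95 × 54 = 5130
5130 mod 50 = 30


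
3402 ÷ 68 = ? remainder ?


3402 = 68 * 50 + 2
Check: 3400 + 2 = 3402

q = 50, r = 2


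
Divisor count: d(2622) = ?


2622 = 2^1 × 3^1 × 19^1 × 23^1
d(2622) = (1+1) × (1+1) × (1+1) × (1+1) = 16

16 divisors


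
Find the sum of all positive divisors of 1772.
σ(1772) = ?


Divisors of 1772: 1, 2, 4, 443, 886, 1772
Sum = 1 + 2 + 4 + 443 + 886 + 1772 = 3108

σ(1772) = 3108


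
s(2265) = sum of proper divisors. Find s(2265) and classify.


Proper divisors: 1, 3, 5, 15, 151, 453, 755
Sum = 1 + 3 + 5 + 15 + 151 + 453 + 755 = 1383
1383 < 2265 → deficient

s(2265) = 1383 (deficient)


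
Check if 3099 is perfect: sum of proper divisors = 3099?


Proper divisors of 3099: 1, 3, 1033
Sum = 1 + 3 + 1033 = 1037

No, 3099 is not perfect (1037 ≠ 3099)


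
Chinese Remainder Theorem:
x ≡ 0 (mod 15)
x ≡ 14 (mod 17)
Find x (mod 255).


M = 15*17 = 255
M1 = M/15 = 17, M2 = M/17 = 15
M1^(-1) mod 15 = 8, M2^(-1) mod 17 = 8
x = 0*17*8 + 14*15*8 = 1680
1680 mod 255 = 150
Check: 150 mod 15 = 0 ✓, 150 mod 17 = 14 ✓

x ≡ 150 (mod 255)


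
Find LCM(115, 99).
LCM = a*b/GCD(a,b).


GCD(115, 99) = 1
LCM = 115*99/1 = 11385/1 = 11385

LCM = 11385


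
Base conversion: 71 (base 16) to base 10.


71 (base 16) = 113 (decimal)
113 (decimal) = 113 (base 10)


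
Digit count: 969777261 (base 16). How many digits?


969777261 in base 16 = 39CDA06D
Number of digits = 8

8 digits (base 16)


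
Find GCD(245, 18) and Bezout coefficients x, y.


Tabular extended Euclidean (each row: r = 245*s + 18*t):
r=245, s=1, t=0
r=18, s=0, t=1
q=13: r=11, s=1, t=-13   [245*(1) + 18*(-13) = 11]
q=1: r=7, s=-1, t=14   [245*(-1) + 18*(14) = 7]
q=1: r=4, s=2, t=-27   [245*(2) + 18*(-27) = 4]
q=1: r=3, s=-3, t=41   [245*(-3) + 18*(41) = 3]
q=1: r=1, s=5, t=-68   [245*(5) + 18*(-68) = 1]
q=3: r=0, s=-18, t=245   [245*(-18) + 18*(245) = 0]
GCD = 1; from the row with r=1: x=5, y=-68
Check: 245*(5) + 18*(-68) = 1225 - 1224 = 1

GCD = 1, x = 5, y = -68


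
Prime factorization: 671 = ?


671 / 11 = 61
61 / 61 = 1
671 = 11 × 61


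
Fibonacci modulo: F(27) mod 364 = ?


F(k) mod 364 for k=1..27:
1, 1, 2, 3, 5, 8, 13, 21, 34, 55, 89, 144, 233, 13, 246, 259, 141, 36, 177, 213, 26, 239, 265, 140, 41, 181, 222
F(27) mod 364 = 222


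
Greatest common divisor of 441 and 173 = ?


441 = 2 * 173 + 95
173 = 1 * 95 + 78
95 = 1 * 78 + 17
78 = 4 * 17 + 10
17 = 1 * 10 + 7
10 = 1 * 7 + 3
7 = 2 * 3 + 1
3 = 3 * 1 + 0
GCD = 1


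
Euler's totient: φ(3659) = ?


3659 = 3659
Prime factors: 3659
φ(3659) = 3659 × (1-1/3659)
= 3659 × 3658/3659 = 3658

φ(3659) = 3658


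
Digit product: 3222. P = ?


3 × 2 × 2 × 2 = 24


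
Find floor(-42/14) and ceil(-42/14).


-42/14 = -3.0000
floor = -3
ceil = -3

floor = -3, ceil = -3


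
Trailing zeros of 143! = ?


floor(143/5) = 28
floor(143/25) = 5
floor(143/125) = 1
Total = 34

34 trailing zeros


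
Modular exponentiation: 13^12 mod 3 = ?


13^1 mod 3 = 1
13^2 mod 3 = 1
13^3 mod 3 = 1
13^4 mod 3 = 1
13^5 mod 3 = 1
13^6 mod 3 = 1
13^7 mod 3 = 1
13^8 mod 3 = 1
13^9 mod 3 = 1
13^10 mod 3 = 1
13^11 mod 3 = 1
13^12 mod 3 = 1


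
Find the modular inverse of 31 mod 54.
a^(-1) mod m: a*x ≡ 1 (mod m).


Use the extended Euclidean algorithm on (54, 31); each row r = 54*s + 31*t:
r=54, s=1, t=0
r=31, s=0, t=1
q=1: r=23, s=1, t=-1   [54*(1) + 31*(-1) = 23]
q=1: r=8, s=-1, t=2   [54*(-1) + 31*(2) = 8]
q=2: r=7, s=3, t=-5   [54*(3) + 31*(-5) = 7]
q=1: r=1, s=-4, t=7   [54*(-4) + 31*(7) = 1]
q=7: r=0, s=31, t=-54   [54*(31) + 31*(-54) = 0]
GCD = 1 with t = 7, so 31*(7) ≡ 1 (mod 54)
Inverse = 7 mod 54 = 7
Check: 31 * 7 = 217 ≡ 1 (mod 54)

31^(-1) ≡ 7 (mod 54)


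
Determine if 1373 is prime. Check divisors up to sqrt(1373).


Check divisors up to sqrt(1373) = 37.0540
No divisors found.
1373 is prime.

Yes, 1373 is prime


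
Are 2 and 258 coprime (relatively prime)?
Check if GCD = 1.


Euclidean algorithm:
258 = 129 * 2 + 0
GCD(2, 258) = 2

No, not coprime (GCD = 2)


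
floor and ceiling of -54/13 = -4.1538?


-54/13 = -4.1538
floor = -5
ceil = -4

floor = -5, ceil = -4


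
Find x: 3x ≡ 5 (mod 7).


GCD(3, 7) = 1, unique solution
a^(-1) mod 7 = 5
x = 5 * 5 mod 7 = 4

x ≡ 4 (mod 7)


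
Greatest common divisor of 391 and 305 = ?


391 = 1 * 305 + 86
305 = 3 * 86 + 47
86 = 1 * 47 + 39
47 = 1 * 39 + 8
39 = 4 * 8 + 7
8 = 1 * 7 + 1
7 = 7 * 1 + 0
GCD = 1


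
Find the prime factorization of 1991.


1991 / 11 = 181
181 / 181 = 1
1991 = 11 × 181


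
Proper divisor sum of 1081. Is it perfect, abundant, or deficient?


Proper divisors: 1, 23, 47
Sum = 1 + 23 + 47 = 71
71 < 1081 → deficient

s(1081) = 71 (deficient)


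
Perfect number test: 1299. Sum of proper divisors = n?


Proper divisors of 1299: 1, 3, 433
Sum = 1 + 3 + 433 = 437

No, 1299 is not perfect (437 ≠ 1299)


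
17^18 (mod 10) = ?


17^1 mod 10 = 7
17^2 mod 10 = 9
17^3 mod 10 = 3
17^4 mod 10 = 1
17^5 mod 10 = 7
17^6 mod 10 = 9
17^7 mod 10 = 3
17^8 mod 10 = 1
17^9 mod 10 = 7
17^10 mod 10 = 9
17^11 mod 10 = 3
17^12 mod 10 = 1
17^13 mod 10 = 7
17^14 mod 10 = 9
17^15 mod 10 = 3
17^16 mod 10 = 1
17^17 mod 10 = 7
17^18 mod 10 = 9


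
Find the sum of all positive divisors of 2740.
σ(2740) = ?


Divisors of 2740: 1, 2, 4, 5, 10, 20, 137, 274, 548, 685, 1370, 2740
Sum = 1 + 2 + 4 + 5 + 10 + 20 + 137 + 274 + 548 + 685 + 1370 + 2740 = 5796

σ(2740) = 5796


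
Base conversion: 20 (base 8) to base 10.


20 (base 8) = 16 (decimal)
16 (decimal) = 16 (base 10)


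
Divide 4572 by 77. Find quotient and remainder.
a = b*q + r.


4572 = 77 * 59 + 29
Check: 4543 + 29 = 4572

q = 59, r = 29


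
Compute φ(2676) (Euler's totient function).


2676 = 2^2 × 3 × 223
Prime factors: 2, 3, 223
φ(2676) = 2676 × (1-1/2) × (1-1/3) × (1-1/223)
= 2676 × 1/2 × 2/3 × 222/223 = 888

φ(2676) = 888


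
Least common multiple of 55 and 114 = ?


GCD(55, 114) = 1
LCM = 55*114/1 = 6270/1 = 6270

LCM = 6270


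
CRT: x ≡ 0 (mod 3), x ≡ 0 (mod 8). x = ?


M = 3*8 = 24
M1 = M/3 = 8, M2 = M/8 = 3
M1^(-1) mod 3 = 2, M2^(-1) mod 8 = 3
x = 0*8*2 + 0*3*3 = 0
0 mod 24 = 0
Check: 0 mod 3 = 0 ✓, 0 mod 8 = 0 ✓

x ≡ 0 (mod 24)


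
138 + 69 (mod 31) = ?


138 + 69 = 207
207 mod 31 = 21


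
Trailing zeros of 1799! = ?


floor(1799/5) = 359
floor(1799/25) = 71
floor(1799/125) = 14
floor(1799/625) = 2
Total = 446

446 trailing zeros


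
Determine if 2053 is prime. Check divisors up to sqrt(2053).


Check divisors up to sqrt(2053) = 45.3100
No divisors found.
2053 is prime.

Yes, 2053 is prime


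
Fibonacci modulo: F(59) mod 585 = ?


F(k) mod 585 for k=1..59:
1, 1, 2, 3, 5, 8, 13, 21, 34, 55, 89, 144, 233, 377, 25, 402, 427, 244, 86, 330, 416, 161, 577, 153, 145, 298, 443, 156, 14, 170, 184, 354, 538, 307, 260, 567, 242, 224, 466, 105, 571, 91, 77, 168, 245, 413, 73, 486, 559, 460, 434, 309, 158, 467, 40, 507, 547, 469, 431
F(59) mod 585 = 431


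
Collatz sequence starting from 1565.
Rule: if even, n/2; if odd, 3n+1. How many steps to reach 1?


1565 → 4696 → 2348 → 1174 → 587 → 1762 → 881 → 2644 → 1322 → 661 → 1984 → 992 → 496 → 248 → 124 → 62 → 31 → 94 → 47 → 142 → 71 → 214 → 107 → 322 → 161 → 484 → 242 → 121 → 364 → 182 → 91 → 274 → 137 → 412 → 206 → 103 → 310 → 155 → 466 → 233 → 700 → 350 → 175 → 526 → 263 → 790 → 395 → 1186 → 593 → 1780 → 890 → 445 → 1336 → 668 → 334 → 167 → 502 → 251 → 754 → 377 → 1132 → 566 → 283 → 850 → 425 → 1276 → 638 → 319 → 958 → 479 → 1438 → 719 → 2158 → 1079 → 3238 → 1619 → 4858 → 2429 → 7288 → 3644 → 1822 → 911 → 2734 → 1367 → 4102 → 2051 → 6154 → 3077 → 9232 → 4616 → 2308 → 1154 → 577 → 1732 → 866 → 433 → 1300 → 650 → 325 → 976 → 488 → 244 → 122 → 61 → 184 → 92 → 46 → 23 → 70 → 35 → 106 → 53 → 160 → 80 → 40 → 20 → 10 → 5 → 16 → 8 → 4 → 2 → 1
Total steps = 122

122 steps


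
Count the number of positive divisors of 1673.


1673 = 7^1 × 239^1
d(1673) = (1+1) × (1+1) = 4

4 divisors


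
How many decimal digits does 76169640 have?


76169640 has 8 digits in base 10
floor(log10(76169640)) + 1 = floor(7.8818) + 1 = 8

8 digits (base 10)


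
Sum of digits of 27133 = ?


2 + 7 + 1 + 3 + 3 = 16


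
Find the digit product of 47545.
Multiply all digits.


4 × 7 × 5 × 4 × 5 = 2800


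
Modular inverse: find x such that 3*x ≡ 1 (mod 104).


Use the extended Euclidean algorithm on (104, 3); each row r = 104*s + 3*t:
r=104, s=1, t=0
r=3, s=0, t=1
q=34: r=2, s=1, t=-34   [104*(1) + 3*(-34) = 2]
q=1: r=1, s=-1, t=35   [104*(-1) + 3*(35) = 1]
q=2: r=0, s=3, t=-104   [104*(3) + 3*(-104) = 0]
GCD = 1 with t = 35, so 3*(35) ≡ 1 (mod 104)
Inverse = 35 mod 104 = 35
Check: 3 * 35 = 105 ≡ 1 (mod 104)

3^(-1) ≡ 35 (mod 104)


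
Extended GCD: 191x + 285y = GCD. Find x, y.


Tabular extended Euclidean (each row: r = 191*s + 285*t):
r=191, s=1, t=0
r=285, s=0, t=1
q=0: r=191, s=1, t=0   [191*(1) + 285*(0) = 191]
q=1: r=94, s=-1, t=1   [191*(-1) + 285*(1) = 94]
q=2: r=3, s=3, t=-2   [191*(3) + 285*(-2) = 3]
q=31: r=1, s=-94, t=63   [191*(-94) + 285*(63) = 1]
q=3: r=0, s=285, t=-191   [191*(285) + 285*(-191) = 0]
GCD = 1; from the row with r=1: x=-94, y=63
Check: 191*(-94) + 285*(63) = -17954 + 17955 = 1

GCD = 1, x = -94, y = 63


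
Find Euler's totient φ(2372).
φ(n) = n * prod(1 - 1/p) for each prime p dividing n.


2372 = 2^2 × 593
Prime factors: 2, 593
φ(2372) = 2372 × (1-1/2) × (1-1/593)
= 2372 × 1/2 × 592/593 = 1184

φ(2372) = 1184


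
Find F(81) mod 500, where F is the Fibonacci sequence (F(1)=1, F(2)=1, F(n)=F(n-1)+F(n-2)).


F(k) mod 500 for k=1..81:
1, 1, 2, 3, 5, 8, 13, 21, 34, 55, 89, 144, 233, 377, 110, 487, 97, 84, 181, 265, 446, 211, 157, 368, 25, 393, 418, 311, 229, 40, 269, 309, 78, 387, 465, 352, 317, 169, 486, 155, 141, 296, 437, 233, 170, 403, 73, 476, 49, 25, 74, 99, 173, 272, 445, 217, 162, 379, 41, 420, 461, 381, 342, 223, 65, 288, 353, 141, 494, 135, 129, 264, 393, 157, 50, 207, 257, 464, 221, 185, 406
F(81) mod 500 = 406


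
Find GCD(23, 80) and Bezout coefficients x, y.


Tabular extended Euclidean (each row: r = 23*s + 80*t):
r=23, s=1, t=0
r=80, s=0, t=1
q=0: r=23, s=1, t=0   [23*(1) + 80*(0) = 23]
q=3: r=11, s=-3, t=1   [23*(-3) + 80*(1) = 11]
q=2: r=1, s=7, t=-2   [23*(7) + 80*(-2) = 1]
q=11: r=0, s=-80, t=23   [23*(-80) + 80*(23) = 0]
GCD = 1; from the row with r=1: x=7, y=-2
Check: 23*(7) + 80*(-2) = 161 - 160 = 1

GCD = 1, x = 7, y = -2


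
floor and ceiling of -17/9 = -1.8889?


-17/9 = -1.8889
floor = -2
ceil = -1

floor = -2, ceil = -1


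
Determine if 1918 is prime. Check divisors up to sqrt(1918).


1918 / 2 = 959 (exact division)
1918 is NOT prime.

No, 1918 is not prime


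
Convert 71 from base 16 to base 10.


71 (base 16) = 113 (decimal)
113 (decimal) = 113 (base 10)


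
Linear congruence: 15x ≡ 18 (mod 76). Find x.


GCD(15, 76) = 1, unique solution
a^(-1) mod 76 = 71
x = 71 * 18 mod 76 = 62

x ≡ 62 (mod 76)


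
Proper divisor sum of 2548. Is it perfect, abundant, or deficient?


Proper divisors: 1, 2, 4, 7, 13, 14, 26, 28, 49, 52, 91, 98, 182, 196, 364, 637, 1274
Sum = 1 + 2 + 4 + 7 + 13 + 14 + 26 + 28 + 49 + 52 + 91 + 98 + 182 + 196 + 364 + 637 + 1274 = 3038
3038 > 2548 → abundant

s(2548) = 3038 (abundant)


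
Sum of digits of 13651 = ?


1 + 3 + 6 + 5 + 1 = 16


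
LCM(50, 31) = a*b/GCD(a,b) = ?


GCD(50, 31) = 1
LCM = 50*31/1 = 1550/1 = 1550

LCM = 1550


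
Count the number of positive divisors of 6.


6 = 2^1 × 3^1
d(6) = (1+1) × (1+1) = 4

4 divisors


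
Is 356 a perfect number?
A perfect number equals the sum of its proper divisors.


Proper divisors of 356: 1, 2, 4, 89, 178
Sum = 1 + 2 + 4 + 89 + 178 = 274

No, 356 is not perfect (274 ≠ 356)


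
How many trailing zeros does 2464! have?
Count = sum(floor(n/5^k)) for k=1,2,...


floor(2464/5) = 492
floor(2464/25) = 98
floor(2464/125) = 19
floor(2464/625) = 3
Total = 612

612 trailing zeros


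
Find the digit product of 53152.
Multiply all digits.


5 × 3 × 1 × 5 × 2 = 150


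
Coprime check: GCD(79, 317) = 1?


Euclidean algorithm:
317 = 4 * 79 + 1
79 = 79 * 1 + 0
GCD(79, 317) = 1

Yes, coprime (GCD = 1)


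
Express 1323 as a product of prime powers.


1323 / 3 = 441
441 / 3 = 147
147 / 3 = 49
49 / 7 = 7
7 / 7 = 1
1323 = 3^3 × 7^2


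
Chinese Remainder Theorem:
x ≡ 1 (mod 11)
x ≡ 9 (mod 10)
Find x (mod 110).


M = 11*10 = 110
M1 = M/11 = 10, M2 = M/10 = 11
M1^(-1) mod 11 = 10, M2^(-1) mod 10 = 1
x = 1*10*10 + 9*11*1 = 199
199 mod 110 = 89
Check: 89 mod 11 = 1 ✓, 89 mod 10 = 9 ✓

x ≡ 89 (mod 110)


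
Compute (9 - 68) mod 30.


9 - 68 = -59
-59 mod 30 = 1


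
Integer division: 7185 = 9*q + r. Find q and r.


7185 = 9 * 798 + 3
Check: 7182 + 3 = 7185

q = 798, r = 3


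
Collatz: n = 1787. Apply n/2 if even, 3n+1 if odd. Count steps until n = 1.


1787 → 5362 → 2681 → 8044 → 4022 → 2011 → 6034 → 3017 → 9052 → 4526 → 2263 → 6790 → 3395 → 10186 → 5093 → 15280 → 7640 → 3820 → 1910 → 955 → 2866 → 1433 → 4300 → 2150 → 1075 → 3226 → 1613 → 4840 → 2420 → 1210 → 605 → 1816 → 908 → 454 → 227 → 682 → 341 → 1024 → 512 → 256 → 128 → 64 → 32 → 16 → 8 → 4 → 2 → 1
Total steps = 47

47 steps


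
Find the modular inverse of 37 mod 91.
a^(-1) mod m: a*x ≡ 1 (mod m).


Use the extended Euclidean algorithm on (91, 37); each row r = 91*s + 37*t:
r=91, s=1, t=0
r=37, s=0, t=1
q=2: r=17, s=1, t=-2   [91*(1) + 37*(-2) = 17]
q=2: r=3, s=-2, t=5   [91*(-2) + 37*(5) = 3]
q=5: r=2, s=11, t=-27   [91*(11) + 37*(-27) = 2]
q=1: r=1, s=-13, t=32   [91*(-13) + 37*(32) = 1]
q=2: r=0, s=37, t=-91   [91*(37) + 37*(-91) = 0]
GCD = 1 with t = 32, so 37*(32) ≡ 1 (mod 91)
Inverse = 32 mod 91 = 32
Check: 37 * 32 = 1184 ≡ 1 (mod 91)

37^(-1) ≡ 32 (mod 91)


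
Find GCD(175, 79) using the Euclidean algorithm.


175 = 2 * 79 + 17
79 = 4 * 17 + 11
17 = 1 * 11 + 6
11 = 1 * 6 + 5
6 = 1 * 5 + 1
5 = 5 * 1 + 0
GCD = 1


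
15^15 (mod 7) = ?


15^1 mod 7 = 1
15^2 mod 7 = 1
15^3 mod 7 = 1
15^4 mod 7 = 1
15^5 mod 7 = 1
15^6 mod 7 = 1
15^7 mod 7 = 1
15^8 mod 7 = 1
15^9 mod 7 = 1
15^10 mod 7 = 1
15^11 mod 7 = 1
15^12 mod 7 = 1
15^13 mod 7 = 1
15^14 mod 7 = 1
15^15 mod 7 = 1


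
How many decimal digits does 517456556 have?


517456556 has 9 digits in base 10
floor(log10(517456556)) + 1 = floor(8.7139) + 1 = 9

9 digits (base 10)


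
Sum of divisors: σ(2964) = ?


Divisors of 2964: 1, 2, 3, 4, 6, 12, 13, 19, 26, 38, 39, 52, 57, 76, 78, 114, 156, 228, 247, 494, 741, 988, 1482, 2964
Sum = 1 + 2 + 3 + 4 + 6 + 12 + 13 + 19 + 26 + 38 + 39 + 52 + 57 + 76 + 78 + 114 + 156 + 228 + 247 + 494 + 741 + 988 + 1482 + 2964 = 7840

σ(2964) = 7840


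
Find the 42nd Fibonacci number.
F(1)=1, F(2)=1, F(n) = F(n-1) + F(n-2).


Sequence: 1, 1, 2, 3, 5, 8, 13, 21, 34, 55, 89, 144, 233, 377, 610, 987, 1597, 2584, 4181, 6765, 10946, 17711, 28657, 46368, 75025, 121393, 196418, 317811, 514229, 832040, 1346269, 2178309, 3524578, 5702887, 9227465, 14930352, 24157817, 39088169, 63245986, 102334155, 165580141, 267914296
F(42) = 267914296


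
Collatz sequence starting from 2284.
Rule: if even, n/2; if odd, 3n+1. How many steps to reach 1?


2284 → 1142 → 571 → 1714 → 857 → 2572 → 1286 → 643 → 1930 → 965 → 2896 → 1448 → 724 → 362 → 181 → 544 → 272 → 136 → 68 → 34 → 17 → 52 → 26 → 13 → 40 → 20 → 10 → 5 → 16 → 8 → 4 → 2 → 1
Total steps = 32

32 steps


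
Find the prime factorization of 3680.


3680 / 2 = 1840
1840 / 2 = 920
920 / 2 = 460
460 / 2 = 230
230 / 2 = 115
115 / 5 = 23
23 / 23 = 1
3680 = 2^5 × 5 × 23


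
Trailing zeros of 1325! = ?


floor(1325/5) = 265
floor(1325/25) = 53
floor(1325/125) = 10
floor(1325/625) = 2
Total = 330

330 trailing zeros


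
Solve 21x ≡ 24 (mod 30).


GCD(21, 30) = 3 divides 24
Divide: 7x ≡ 8 (mod 10)
x ≡ 4 (mod 10)


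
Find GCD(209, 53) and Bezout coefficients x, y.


Tabular extended Euclidean (each row: r = 209*s + 53*t):
r=209, s=1, t=0
r=53, s=0, t=1
q=3: r=50, s=1, t=-3   [209*(1) + 53*(-3) = 50]
q=1: r=3, s=-1, t=4   [209*(-1) + 53*(4) = 3]
q=16: r=2, s=17, t=-67   [209*(17) + 53*(-67) = 2]
q=1: r=1, s=-18, t=71   [209*(-18) + 53*(71) = 1]
q=2: r=0, s=53, t=-209   [209*(53) + 53*(-209) = 0]
GCD = 1; from the row with r=1: x=-18, y=71
Check: 209*(-18) + 53*(71) = -3762 + 3763 = 1

GCD = 1, x = -18, y = 71
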